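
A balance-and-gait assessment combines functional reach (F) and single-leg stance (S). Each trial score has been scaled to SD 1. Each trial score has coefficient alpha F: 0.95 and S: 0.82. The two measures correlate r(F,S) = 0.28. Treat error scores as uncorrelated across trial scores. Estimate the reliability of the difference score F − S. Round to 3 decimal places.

0.840

Var(F−S) = 1 + 1 − 2·0.28 = 2 − 0.56 = 1.44.
Because errors are independent across components, Cov(Tᵢ,Tⱼ) = Cov(Xᵢ,Xⱼ); the off-diagonal part of the true-score variance is the same as above.
True-score variance = [0.95 + 0.82] − 0.56 = 1.77 − 0.56 = 1.21.
Reliability = 1.21 / 1.44 = 0.840.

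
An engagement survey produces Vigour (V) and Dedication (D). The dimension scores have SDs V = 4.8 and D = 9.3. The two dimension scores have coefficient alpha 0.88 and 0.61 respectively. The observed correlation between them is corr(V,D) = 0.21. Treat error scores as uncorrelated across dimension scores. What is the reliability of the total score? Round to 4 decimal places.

0.7155

Var(V+D) = 4.8² + 9.3² + 2·[4.8·9.3·0.21] = 109.53 + 18.7488 = 128.279.
With uncorrelated errors the cross-covariances are all true-score covariance, so they carry over unchanged; only the diagonal terms shrink to ρᵢσᵢ².
True-score variance = [4.8²·0.88 + 9.3²·0.61] + 18.7488 = 73.0341 + 18.7488 = 91.7829.
Reliability = 91.7829 / 128.279 = 0.7155.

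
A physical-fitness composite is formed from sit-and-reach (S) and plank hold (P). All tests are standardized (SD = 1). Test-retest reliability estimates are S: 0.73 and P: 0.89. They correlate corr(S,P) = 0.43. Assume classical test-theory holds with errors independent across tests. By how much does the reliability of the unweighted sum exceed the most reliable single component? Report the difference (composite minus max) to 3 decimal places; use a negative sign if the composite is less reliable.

-0.023

Var(sum) = 2 + 0.86 = 2.86; true-score variance = 1.62 + 0.86 = 2.48; composite reliability = 0.8671.
Max component reliability = 0.8900.
Difference = 0.8671 − 0.8900 = -0.023.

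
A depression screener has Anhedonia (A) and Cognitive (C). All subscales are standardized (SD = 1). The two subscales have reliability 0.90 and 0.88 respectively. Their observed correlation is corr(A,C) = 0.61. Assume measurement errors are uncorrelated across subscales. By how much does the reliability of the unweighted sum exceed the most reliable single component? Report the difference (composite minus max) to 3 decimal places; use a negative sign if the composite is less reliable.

Var(sum) = 2 + 1.22 = 3.22; true-score variance = 1.78 + 1.22 = 3; composite reliability = 0.9317.
Max component reliability = 0.9000.
Difference = 0.9317 − 0.9000 = 0.032.

0.032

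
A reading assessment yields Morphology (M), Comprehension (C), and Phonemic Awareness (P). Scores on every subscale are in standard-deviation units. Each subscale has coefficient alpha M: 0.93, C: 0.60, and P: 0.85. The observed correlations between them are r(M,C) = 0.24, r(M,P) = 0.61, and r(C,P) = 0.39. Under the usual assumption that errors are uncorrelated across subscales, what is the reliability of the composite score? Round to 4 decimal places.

0.8869

Var(M+C+P) = 3 + 2·[0.24 + 0.61 + 0.39] = 3 + 2.48 = 5.48.
With uncorrelated errors the cross-covariances are all true-score covariance, so they carry over unchanged; only the diagonal terms shrink to ρᵢσᵢ².
True-score variance = [0.93 + 0.60 + 0.85] + 2.48 = 2.38 + 2.48 = 4.86.
Reliability = 4.86 / 5.48 = 0.8869.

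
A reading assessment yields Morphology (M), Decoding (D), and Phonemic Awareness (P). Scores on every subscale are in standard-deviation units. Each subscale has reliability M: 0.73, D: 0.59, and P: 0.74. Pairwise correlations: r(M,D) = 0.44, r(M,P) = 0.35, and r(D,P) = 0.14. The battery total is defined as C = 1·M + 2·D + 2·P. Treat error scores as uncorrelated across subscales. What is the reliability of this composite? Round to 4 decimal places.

Var(C) = 1 + 2² + 2² + 2·[2·0.44 + 2·0.35 + 4·0.14] = 9 + 4.28 = 13.28.
Under uncorrelated errors the observed covariances equal the true-score covariances, so only the own-variance terms attenuate.
True-score variance = [0.73 + 2²·0.59 + 2²·0.74] + 4.28 = 6.05 + 4.28 = 10.33.
Reliability = 10.33 / 13.28 = 0.7779.

0.7779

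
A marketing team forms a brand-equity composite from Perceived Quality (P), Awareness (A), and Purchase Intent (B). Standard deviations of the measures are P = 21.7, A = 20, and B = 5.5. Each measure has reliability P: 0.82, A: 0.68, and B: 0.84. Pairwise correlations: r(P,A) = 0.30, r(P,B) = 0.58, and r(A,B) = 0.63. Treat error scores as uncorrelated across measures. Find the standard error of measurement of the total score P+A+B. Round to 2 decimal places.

Var(total) = 901.14 + 537.446 = 1438.59.
True-score variance = 683.54 + 537.446 = 1220.99, so reliability = 0.8487.
Error variance = 1438.59 − 1220.99 = 217.6; SEM = √217.6 = 14.75.

14.75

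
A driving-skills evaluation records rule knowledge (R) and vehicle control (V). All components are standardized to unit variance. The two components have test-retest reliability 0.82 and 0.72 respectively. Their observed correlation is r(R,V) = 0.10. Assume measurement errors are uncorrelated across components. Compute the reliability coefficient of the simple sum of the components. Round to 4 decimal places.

Var(R+V) = 2 + 2·[0.10] = 2 + 0.2 = 2.2.
Under uncorrelated errors the observed covariances equal the true-score covariances, so only the own-variance terms attenuate.
True-score variance = [0.82 + 0.72] + 0.2 = 1.54 + 0.2 = 1.74.
Reliability = 1.74 / 2.2 = 0.7909.

0.7909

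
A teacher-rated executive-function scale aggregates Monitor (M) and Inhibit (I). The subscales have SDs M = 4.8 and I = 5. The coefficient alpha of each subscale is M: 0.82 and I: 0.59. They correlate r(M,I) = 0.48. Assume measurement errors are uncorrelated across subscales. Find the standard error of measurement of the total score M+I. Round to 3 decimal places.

3.794

Var(total) = 48.04 + 23.04 = 71.08.
True-score variance = 33.6428 + 23.04 = 56.6828, so reliability = 0.7975.
Error variance = 71.08 − 56.6828 = 14.3972; SEM = √14.3972 = 3.794.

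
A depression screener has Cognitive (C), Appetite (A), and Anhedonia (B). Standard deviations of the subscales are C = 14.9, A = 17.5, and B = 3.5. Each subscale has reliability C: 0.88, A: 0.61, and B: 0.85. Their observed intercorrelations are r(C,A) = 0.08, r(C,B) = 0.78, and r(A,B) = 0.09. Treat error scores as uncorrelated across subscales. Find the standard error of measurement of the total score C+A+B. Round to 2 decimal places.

Var(total) = 540.51 + 134.099 = 674.609.
True-score variance = 392.594 + 134.099 = 526.693, so reliability = 0.7807.
Error variance = 674.609 − 526.693 = 147.916; SEM = √147.916 = 12.16.

12.16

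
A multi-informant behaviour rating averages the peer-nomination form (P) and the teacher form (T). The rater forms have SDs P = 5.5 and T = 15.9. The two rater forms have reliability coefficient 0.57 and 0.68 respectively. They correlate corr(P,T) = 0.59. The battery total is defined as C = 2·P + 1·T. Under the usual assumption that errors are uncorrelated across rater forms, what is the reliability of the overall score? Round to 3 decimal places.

0.771

Var(C) = 2²·5.5² + 15.9² + 2·[2·5.5·15.9·0.59] = 373.81 + 206.382 = 580.192.
Under uncorrelated errors the observed covariances equal the true-score covariances, so only the own-variance terms attenuate.
True-score variance = [2²·5.5²·0.57 + 15.9²·0.68] + 206.382 = 240.881 + 206.382 = 447.263.
Reliability = 447.263 / 580.192 = 0.771.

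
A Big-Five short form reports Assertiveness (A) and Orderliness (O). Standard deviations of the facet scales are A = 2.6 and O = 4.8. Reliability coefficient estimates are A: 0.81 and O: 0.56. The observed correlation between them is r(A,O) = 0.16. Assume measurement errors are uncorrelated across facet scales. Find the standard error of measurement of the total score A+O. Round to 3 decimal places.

Var(total) = 29.8 + 3.9936 = 33.7936.
True-score variance = 18.378 + 3.9936 = 22.3716, so reliability = 0.6620.
Error variance = 33.7936 − 22.3716 = 11.422; SEM = √11.422 = 3.380.

3.380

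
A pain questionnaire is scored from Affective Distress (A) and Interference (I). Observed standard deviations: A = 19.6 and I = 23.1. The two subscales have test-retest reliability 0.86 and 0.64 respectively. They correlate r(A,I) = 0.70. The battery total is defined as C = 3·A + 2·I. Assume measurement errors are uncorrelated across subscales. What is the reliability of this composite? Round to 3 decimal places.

0.867

Var(C) = 3²·19.6² + 2²·23.1² + 2·[6·19.6·23.1·0.70] = 5591.88 + 3803.18 = 9395.06.
With uncorrelated errors the cross-covariances are all true-score covariance, so they carry over unchanged; only the diagonal terms shrink to ρᵢσᵢ².
True-score variance = [3²·19.6²·0.86 + 2²·23.1²·0.64] + 3803.18 = 4339.44 + 3803.18 = 8142.62.
Reliability = 8142.62 / 9395.06 = 0.867.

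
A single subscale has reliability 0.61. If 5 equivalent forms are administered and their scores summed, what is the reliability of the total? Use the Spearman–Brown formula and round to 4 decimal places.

ρ_k = kρ / (1 + (k−1)ρ) = 5·0.61 / (1 + 4·0.61) = 3.050 / 3.440 = 0.8866.

0.8866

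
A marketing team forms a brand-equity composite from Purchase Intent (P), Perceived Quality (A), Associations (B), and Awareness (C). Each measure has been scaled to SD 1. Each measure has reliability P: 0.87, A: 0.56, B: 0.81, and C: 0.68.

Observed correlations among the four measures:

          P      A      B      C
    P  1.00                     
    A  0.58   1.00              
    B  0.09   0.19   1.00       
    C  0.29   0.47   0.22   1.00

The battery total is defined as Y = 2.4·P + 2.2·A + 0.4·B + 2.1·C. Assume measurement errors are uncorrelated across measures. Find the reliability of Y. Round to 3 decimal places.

Var(Y) = 2.4² + 2.2² + 0.4² + 2.1² + 2·[5.28·0.58 + 0.96·0.09 + 5.04·0.29 + 0.88·0.19 + 4.62·0.47 + 0.84·0.22] = 15.17 + 14.2676 = 29.4376.
Because errors are independent across components, Cov(Tᵢ,Tⱼ) = Cov(Xᵢ,Xⱼ); the off-diagonal part of the true-score variance is the same as above.
True-score variance = [2.4²·0.87 + 2.2²·0.56 + 0.4²·0.81 + 2.1²·0.68] + 14.2676 = 10.85 + 14.2676 = 25.1176.
Reliability = 25.1176 / 29.4376 = 0.853.

0.853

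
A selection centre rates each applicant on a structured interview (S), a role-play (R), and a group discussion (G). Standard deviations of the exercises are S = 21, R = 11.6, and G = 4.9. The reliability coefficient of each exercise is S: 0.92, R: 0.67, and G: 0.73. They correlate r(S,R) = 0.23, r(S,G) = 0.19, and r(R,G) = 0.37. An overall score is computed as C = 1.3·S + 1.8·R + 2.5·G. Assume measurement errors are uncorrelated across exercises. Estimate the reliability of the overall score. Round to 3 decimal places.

0.872

Var(C) = 1.3²·21² + 1.8²·11.6² + 2.5²·4.9² + 2·[2.34·21·11.6·0.23 + 3.25·21·4.9·0.19 + 4.5·11.6·4.9·0.37] = 1331.33 + 578.57 = 1909.9.
Under uncorrelated errors the observed covariances equal the true-score covariances, so only the own-variance terms attenuate.
True-score variance = [1.3²·21²·0.92 + 1.8²·11.6²·0.67 + 2.5²·4.9²·0.73] + 578.57 = 1087.32 + 578.57 = 1665.89.
Reliability = 1665.89 / 1909.9 = 0.872.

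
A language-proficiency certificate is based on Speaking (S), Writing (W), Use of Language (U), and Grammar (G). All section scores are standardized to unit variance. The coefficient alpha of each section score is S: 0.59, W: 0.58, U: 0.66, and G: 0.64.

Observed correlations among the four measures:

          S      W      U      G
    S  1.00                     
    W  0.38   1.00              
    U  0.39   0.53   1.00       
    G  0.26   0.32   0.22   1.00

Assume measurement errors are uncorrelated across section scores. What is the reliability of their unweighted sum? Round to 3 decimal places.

0.813

Var(S+W+U+G) = 4 + 2·[0.38 + 0.39 + 0.26 + 0.53 + 0.32 + 0.22] = 4 + 4.2 = 8.2.
Because errors are independent across components, Cov(Tᵢ,Tⱼ) = Cov(Xᵢ,Xⱼ); the off-diagonal part of the true-score variance is the same as above.
True-score variance = [0.59 + 0.58 + 0.66 + 0.64] + 4.2 = 2.47 + 4.2 = 6.67.
Reliability = 6.67 / 8.2 = 0.813.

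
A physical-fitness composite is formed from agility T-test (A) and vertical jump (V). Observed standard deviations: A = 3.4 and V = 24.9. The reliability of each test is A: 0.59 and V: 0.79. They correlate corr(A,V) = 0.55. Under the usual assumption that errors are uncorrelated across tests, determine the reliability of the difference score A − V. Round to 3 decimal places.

0.749

Var(A−V) = 3.4² + 24.9² − 2·3.4·24.9·0.55 = 631.57 − 93.126 = 538.444.
Under uncorrelated errors the observed covariances equal the true-score covariances, so only the own-variance terms attenuate.
True-score variance = [3.4²·0.59 + 24.9²·0.79] − 93.126 = 496.628 − 93.126 = 403.502.
Reliability = 403.502 / 538.444 = 0.749.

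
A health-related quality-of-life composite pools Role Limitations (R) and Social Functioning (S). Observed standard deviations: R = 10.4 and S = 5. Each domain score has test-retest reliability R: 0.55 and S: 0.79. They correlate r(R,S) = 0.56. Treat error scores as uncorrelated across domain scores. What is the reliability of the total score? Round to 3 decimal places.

0.718

Var(R+S) = 10.4² + 5² + 2·[10.4·5·0.56] = 133.16 + 58.24 = 191.4.
With uncorrelated errors the cross-covariances are all true-score covariance, so they carry over unchanged; only the diagonal terms shrink to ρᵢσᵢ².
True-score variance = [10.4²·0.55 + 5²·0.79] + 58.24 = 79.238 + 58.24 = 137.478.
Reliability = 137.478 / 191.4 = 0.718.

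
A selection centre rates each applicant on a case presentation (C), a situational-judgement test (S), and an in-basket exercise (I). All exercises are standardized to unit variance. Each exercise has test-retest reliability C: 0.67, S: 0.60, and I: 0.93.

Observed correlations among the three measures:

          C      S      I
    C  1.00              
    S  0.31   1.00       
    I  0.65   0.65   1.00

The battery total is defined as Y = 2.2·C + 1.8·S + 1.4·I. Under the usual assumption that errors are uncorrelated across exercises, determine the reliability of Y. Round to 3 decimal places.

0.847

Var(Y) = 2.2² + 1.8² + 1.4² + 2·[3.96·0.31 + 3.08·0.65 + 2.52·0.65] = 10.04 + 9.7352 = 19.7752.
Under uncorrelated errors the observed covariances equal the true-score covariances, so only the own-variance terms attenuate.
True-score variance = [2.2²·0.67 + 1.8²·0.60 + 1.4²·0.93] + 9.7352 = 7.0096 + 9.7352 = 16.7448.
Reliability = 16.7448 / 19.7752 = 0.847.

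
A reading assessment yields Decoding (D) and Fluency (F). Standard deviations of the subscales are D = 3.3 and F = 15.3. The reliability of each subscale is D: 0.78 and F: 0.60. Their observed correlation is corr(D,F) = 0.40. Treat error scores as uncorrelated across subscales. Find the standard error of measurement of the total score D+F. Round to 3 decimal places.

Var(total) = 244.98 + 40.392 = 285.372.
True-score variance = 148.948 + 40.392 = 189.34, so reliability = 0.6635.
Error variance = 285.372 − 189.34 = 96.0318; SEM = √96.0318 = 9.800.

9.800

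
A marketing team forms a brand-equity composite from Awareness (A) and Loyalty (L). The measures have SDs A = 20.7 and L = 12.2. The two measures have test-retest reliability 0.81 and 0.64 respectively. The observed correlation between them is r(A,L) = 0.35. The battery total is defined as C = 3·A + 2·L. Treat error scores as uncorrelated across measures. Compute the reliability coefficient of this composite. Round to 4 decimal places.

Var(C) = 3²·20.7² + 2²·12.2² + 2·[6·20.7·12.2·0.35] = 4451.77 + 1060.67 = 5512.44.
Because errors are independent across components, Cov(Tᵢ,Tⱼ) = Cov(Xᵢ,Xⱼ); the off-diagonal part of the true-score variance is the same as above.
True-score variance = [3²·20.7²·0.81 + 2²·12.2²·0.64] + 1060.67 = 3504.72 + 1060.67 = 4565.39.
Reliability = 4565.39 / 5512.44 = 0.8282.

0.8282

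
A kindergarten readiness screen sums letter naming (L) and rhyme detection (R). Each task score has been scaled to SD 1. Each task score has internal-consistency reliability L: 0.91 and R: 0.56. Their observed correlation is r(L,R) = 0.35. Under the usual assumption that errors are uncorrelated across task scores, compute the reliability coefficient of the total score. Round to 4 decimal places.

Var(L+R) = 2 + 2·[0.35] = 2 + 0.7 = 2.7.
With uncorrelated errors the cross-covariances are all true-score covariance, so they carry over unchanged; only the diagonal terms shrink to ρᵢσᵢ².
True-score variance = [0.91 + 0.56] + 0.7 = 1.47 + 0.7 = 2.17.
Reliability = 2.17 / 2.7 = 0.8037.

0.8037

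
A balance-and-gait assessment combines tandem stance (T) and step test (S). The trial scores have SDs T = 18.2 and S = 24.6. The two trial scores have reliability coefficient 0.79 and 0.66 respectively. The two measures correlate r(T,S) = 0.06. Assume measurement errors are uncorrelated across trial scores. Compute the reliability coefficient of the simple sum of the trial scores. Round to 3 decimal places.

Var(T+S) = 18.2² + 24.6² + 2·[18.2·24.6·0.06] = 936.4 + 53.7264 = 990.126.
Under uncorrelated errors the observed covariances equal the true-score covariances, so only the own-variance terms attenuate.
True-score variance = [18.2²·0.79 + 24.6²·0.66] + 53.7264 = 661.085 + 53.7264 = 714.812.
Reliability = 714.812 / 990.126 = 0.722.

0.722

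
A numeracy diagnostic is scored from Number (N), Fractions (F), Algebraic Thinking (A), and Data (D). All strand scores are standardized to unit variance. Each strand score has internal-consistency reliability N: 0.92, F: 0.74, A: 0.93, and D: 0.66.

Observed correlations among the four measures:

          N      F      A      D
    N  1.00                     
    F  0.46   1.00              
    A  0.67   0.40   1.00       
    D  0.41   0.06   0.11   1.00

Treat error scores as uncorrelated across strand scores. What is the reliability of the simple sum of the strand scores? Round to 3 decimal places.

Var(N+F+A+D) = 4 + 2·[0.46 + 0.67 + 0.41 + 0.40 + 0.06 + 0.11] = 4 + 4.22 = 8.22.
Under uncorrelated errors the observed covariances equal the true-score covariances, so only the own-variance terms attenuate.
True-score variance = [0.92 + 0.74 + 0.93 + 0.66] + 4.22 = 3.25 + 4.22 = 7.47.
Reliability = 7.47 / 8.22 = 0.909.

0.909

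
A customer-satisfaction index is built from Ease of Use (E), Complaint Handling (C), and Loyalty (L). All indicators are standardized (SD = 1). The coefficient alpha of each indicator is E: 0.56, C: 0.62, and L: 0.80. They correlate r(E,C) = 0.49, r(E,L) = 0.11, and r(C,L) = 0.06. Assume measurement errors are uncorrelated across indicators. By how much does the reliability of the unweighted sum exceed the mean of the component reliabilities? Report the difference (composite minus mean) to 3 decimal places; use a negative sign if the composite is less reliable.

0.104

Var(sum) = 3 + 1.32 = 4.32; true-score variance = 1.98 + 1.32 = 3.3; composite reliability = 0.7639.
Mean component reliability = 0.6600.
Difference = 0.7639 − 0.6600 = 0.104.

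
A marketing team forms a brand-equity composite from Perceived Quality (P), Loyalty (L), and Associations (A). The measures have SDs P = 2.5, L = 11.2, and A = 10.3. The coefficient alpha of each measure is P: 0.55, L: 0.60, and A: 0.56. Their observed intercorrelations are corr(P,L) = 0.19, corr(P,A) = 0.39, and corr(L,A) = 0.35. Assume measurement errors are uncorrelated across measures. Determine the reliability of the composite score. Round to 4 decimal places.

0.7146

Var(P+L+A) = 2.5² + 11.2² + 10.3² + 2·[2.5·11.2·0.19 + 2.5·10.3·0.39 + 11.2·10.3·0.35] = 237.78 + 111.477 = 349.257.
Under uncorrelated errors the observed covariances equal the true-score covariances, so only the own-variance terms attenuate.
True-score variance = [2.5²·0.55 + 11.2²·0.60 + 10.3²·0.56] + 111.477 = 138.112 + 111.477 = 249.589.
Reliability = 249.589 / 349.257 = 0.7146.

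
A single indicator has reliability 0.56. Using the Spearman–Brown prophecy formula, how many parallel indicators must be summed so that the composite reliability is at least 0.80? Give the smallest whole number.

4

k ≥ ρ*(1−ρ₁)/(ρ₁(1−ρ*)) = 0.80·0.44 / (0.56·0.20) = 3.143.
Smallest integer k = 4.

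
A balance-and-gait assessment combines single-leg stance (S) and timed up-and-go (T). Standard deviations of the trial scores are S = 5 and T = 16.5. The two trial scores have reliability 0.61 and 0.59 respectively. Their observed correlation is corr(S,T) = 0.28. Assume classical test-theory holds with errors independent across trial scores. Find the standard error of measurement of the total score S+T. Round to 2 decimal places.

Var(total) = 297.25 + 46.2 = 343.45.
True-score variance = 175.877 + 46.2 = 222.077, so reliability = 0.6466.
Error variance = 343.45 − 222.077 = 121.373; SEM = √121.373 = 11.02.

11.02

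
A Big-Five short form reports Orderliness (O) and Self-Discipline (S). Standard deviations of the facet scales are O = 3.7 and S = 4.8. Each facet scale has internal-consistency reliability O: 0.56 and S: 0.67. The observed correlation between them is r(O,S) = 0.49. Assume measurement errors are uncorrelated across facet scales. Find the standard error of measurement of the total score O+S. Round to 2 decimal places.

Var(total) = 36.73 + 17.4048 = 54.1348.
True-score variance = 23.1032 + 17.4048 = 40.508, so reliability = 0.7483.
Error variance = 54.1348 − 40.508 = 13.6268; SEM = √13.6268 = 3.69.

3.69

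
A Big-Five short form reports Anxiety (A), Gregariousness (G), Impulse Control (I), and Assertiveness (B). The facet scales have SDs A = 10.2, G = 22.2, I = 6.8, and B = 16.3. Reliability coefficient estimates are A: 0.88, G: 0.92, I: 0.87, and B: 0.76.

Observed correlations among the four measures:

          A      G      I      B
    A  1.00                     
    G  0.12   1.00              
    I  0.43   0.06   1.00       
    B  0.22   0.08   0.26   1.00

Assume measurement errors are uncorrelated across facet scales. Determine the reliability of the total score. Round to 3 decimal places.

Var(A+G+I+B) = 10.2² + 22.2² + 6.8² + 16.3² + 2·[10.2·22.2·0.12 + 10.2·6.8·0.43 + 10.2·16.3·0.22 + 22.2·6.8·0.06 + 22.2·16.3·0.08 + 6.8·16.3·0.26] = 908.81 + 320.799 = 1229.61.
With uncorrelated errors the cross-covariances are all true-score covariance, so they carry over unchanged; only the diagonal terms shrink to ρᵢσᵢ².
True-score variance = [10.2²·0.88 + 22.2²·0.92 + 6.8²·0.87 + 16.3²·0.76] + 320.799 = 787.121 + 320.799 = 1107.92.
Reliability = 1107.92 / 1229.61 = 0.901.

0.901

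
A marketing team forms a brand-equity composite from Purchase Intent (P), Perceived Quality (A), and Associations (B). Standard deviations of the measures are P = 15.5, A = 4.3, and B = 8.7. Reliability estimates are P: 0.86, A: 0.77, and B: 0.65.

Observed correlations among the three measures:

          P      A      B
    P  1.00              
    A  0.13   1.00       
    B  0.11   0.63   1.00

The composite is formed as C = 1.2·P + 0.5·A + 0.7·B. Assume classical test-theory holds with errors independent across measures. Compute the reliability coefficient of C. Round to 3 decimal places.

Var(C) = 1.2²·15.5² + 0.5²·4.3² + 0.7²·8.7² + 2·[0.6·15.5·4.3·0.13 + 0.84·15.5·8.7·0.11 + 0.35·4.3·8.7·0.63] = 387.671 + 51.8155 = 439.486.
Because errors are independent across components, Cov(Tᵢ,Tⱼ) = Cov(Xᵢ,Xⱼ); the off-diagonal part of the true-score variance is the same as above.
True-score variance = [1.2²·15.5²·0.86 + 0.5²·4.3²·0.77 + 0.7²·8.7²·0.65] + 51.8155 = 325.192 + 51.8155 = 377.008.
Reliability = 377.008 / 439.486 = 0.858.

0.858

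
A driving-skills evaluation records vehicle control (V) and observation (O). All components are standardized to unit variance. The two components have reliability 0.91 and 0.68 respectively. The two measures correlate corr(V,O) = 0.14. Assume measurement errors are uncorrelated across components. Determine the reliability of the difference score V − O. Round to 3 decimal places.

Var(V−O) = 1 + 1 − 2·0.14 = 2 − 0.28 = 1.72.
Because errors are independent across components, Cov(Tᵢ,Tⱼ) = Cov(Xᵢ,Xⱼ); the off-diagonal part of the true-score variance is the same as above.
True-score variance = [0.91 + 0.68] − 0.28 = 1.59 − 0.28 = 1.31.
Reliability = 1.31 / 1.72 = 0.762.

0.762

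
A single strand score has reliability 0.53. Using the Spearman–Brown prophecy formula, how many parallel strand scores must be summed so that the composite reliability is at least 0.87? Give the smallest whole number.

k ≥ ρ*(1−ρ₁)/(ρ₁(1−ρ*)) = 0.87·0.47 / (0.53·0.13) = 5.935.
Smallest integer k = 6.

6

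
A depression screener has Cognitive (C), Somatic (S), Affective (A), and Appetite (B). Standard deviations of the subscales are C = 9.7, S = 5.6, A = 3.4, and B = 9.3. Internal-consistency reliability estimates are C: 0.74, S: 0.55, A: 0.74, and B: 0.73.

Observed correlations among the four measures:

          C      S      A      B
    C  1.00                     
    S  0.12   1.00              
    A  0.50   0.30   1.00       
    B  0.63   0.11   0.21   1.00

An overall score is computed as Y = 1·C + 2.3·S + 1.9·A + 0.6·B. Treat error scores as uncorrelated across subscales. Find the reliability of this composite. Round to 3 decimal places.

Var(Y) = 9.7² + 2.3²·5.6² + 1.9²·3.4² + 0.6²·9.3² + 2·[2.3·9.7·5.6·0.12 + 1.9·9.7·3.4·0.50 + 0.6·9.7·9.3·0.63 + 4.37·5.6·3.4·0.30 + 1.38·5.6·9.3·0.11 + 1.14·3.4·9.3·0.21] = 332.852 + 241.719 = 574.572.
With uncorrelated errors the cross-covariances are all true-score covariance, so they carry over unchanged; only the diagonal terms shrink to ρᵢσᵢ².
True-score variance = [9.7²·0.74 + 2.3²·5.6²·0.55 + 1.9²·3.4²·0.74 + 0.6²·9.3²·0.73] + 241.719 = 214.479 + 241.719 = 456.199.
Reliability = 456.199 / 574.572 = 0.794.

0.794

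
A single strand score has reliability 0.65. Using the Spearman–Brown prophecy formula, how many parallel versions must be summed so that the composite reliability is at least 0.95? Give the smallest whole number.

11

k ≥ ρ*(1−ρ₁)/(ρ₁(1−ρ*)) = 0.95·0.35 / (0.65·0.05) = 10.231.
Smallest integer k = 11.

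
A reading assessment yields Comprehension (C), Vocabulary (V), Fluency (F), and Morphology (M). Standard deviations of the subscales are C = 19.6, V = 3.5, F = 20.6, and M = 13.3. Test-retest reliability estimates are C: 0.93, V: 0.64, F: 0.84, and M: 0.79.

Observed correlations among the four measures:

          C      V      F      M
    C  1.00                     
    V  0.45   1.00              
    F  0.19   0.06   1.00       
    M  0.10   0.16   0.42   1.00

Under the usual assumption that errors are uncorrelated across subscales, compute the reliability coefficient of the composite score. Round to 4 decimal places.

0.9102

Var(C+V+F+M) = 19.6² + 3.5² + 20.6² + 13.3² + 2·[19.6·3.5·0.45 + 19.6·20.6·0.19 + 19.6·13.3·0.10 + 3.5·20.6·0.06 + 3.5·13.3·0.16 + 20.6·13.3·0.42] = 997.66 + 520.996 = 1518.66.
With uncorrelated errors the cross-covariances are all true-score covariance, so they carry over unchanged; only the diagonal terms shrink to ρᵢσᵢ².
True-score variance = [19.6²·0.93 + 3.5²·0.64 + 20.6²·0.84 + 13.3²·0.79] + 520.996 = 861.314 + 520.996 = 1382.31.
Reliability = 1382.31 / 1518.66 = 0.9102.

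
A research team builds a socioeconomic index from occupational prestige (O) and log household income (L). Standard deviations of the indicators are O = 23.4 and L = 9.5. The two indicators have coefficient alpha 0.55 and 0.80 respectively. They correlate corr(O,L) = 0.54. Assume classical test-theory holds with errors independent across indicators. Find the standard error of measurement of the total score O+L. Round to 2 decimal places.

Var(total) = 637.81 + 240.084 = 877.894.
True-score variance = 373.358 + 240.084 = 613.442, so reliability = 0.6988.
Error variance = 877.894 − 613.442 = 264.452; SEM = √264.452 = 16.26.

16.26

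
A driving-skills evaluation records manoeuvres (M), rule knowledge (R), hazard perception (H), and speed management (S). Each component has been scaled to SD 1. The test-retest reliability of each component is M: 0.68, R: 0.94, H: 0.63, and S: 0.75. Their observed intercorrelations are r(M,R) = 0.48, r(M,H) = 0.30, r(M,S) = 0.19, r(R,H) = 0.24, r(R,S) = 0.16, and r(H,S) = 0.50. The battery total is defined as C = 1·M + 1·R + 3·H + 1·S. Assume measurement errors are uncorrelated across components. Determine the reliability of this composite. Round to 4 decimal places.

Var(C) = 1 + 1 + 3² + 1 + 2·[0.48 + 3·0.30 + 0.19 + 3·0.24 + 0.16 + 3·0.50] = 12 + 7.9 = 19.9.
Because errors are independent across components, Cov(Tᵢ,Tⱼ) = Cov(Xᵢ,Xⱼ); the off-diagonal part of the true-score variance is the same as above.
True-score variance = [0.68 + 0.94 + 3²·0.63 + 0.75] + 7.9 = 8.04 + 7.9 = 15.94.
Reliability = 15.94 / 19.9 = 0.8010.

0.8010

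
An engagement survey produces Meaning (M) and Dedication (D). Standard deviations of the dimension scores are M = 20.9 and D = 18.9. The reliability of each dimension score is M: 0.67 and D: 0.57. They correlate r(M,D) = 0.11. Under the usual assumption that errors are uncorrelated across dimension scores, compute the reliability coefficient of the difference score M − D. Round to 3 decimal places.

0.579

Var(M−D) = 20.9² + 18.9² − 2·20.9·18.9·0.11 = 794.02 − 86.9022 = 707.118.
Because errors are independent across components, Cov(Tᵢ,Tⱼ) = Cov(Xᵢ,Xⱼ); the off-diagonal part of the true-score variance is the same as above.
True-score variance = [20.9²·0.67 + 18.9²·0.57] − 86.9022 = 496.272 − 86.9022 = 409.37.
Reliability = 409.37 / 707.118 = 0.579.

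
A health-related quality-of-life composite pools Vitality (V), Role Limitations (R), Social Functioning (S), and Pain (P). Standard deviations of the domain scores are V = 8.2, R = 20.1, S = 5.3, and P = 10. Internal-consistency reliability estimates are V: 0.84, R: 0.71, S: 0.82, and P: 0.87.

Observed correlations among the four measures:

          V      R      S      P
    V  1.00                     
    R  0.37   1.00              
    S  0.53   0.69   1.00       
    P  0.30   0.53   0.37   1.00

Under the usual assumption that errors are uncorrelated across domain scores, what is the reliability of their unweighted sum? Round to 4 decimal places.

Var(V+R+S+P) = 8.2² + 20.1² + 5.3² + 10² + 2·[8.2·20.1·0.37 + 8.2·5.3·0.53 + 8.2·10·0.30 + 20.1·5.3·0.69 + 20.1·10·0.53 + 5.3·10·0.37] = 599.34 + 616.526 = 1215.87.
Under uncorrelated errors the observed covariances equal the true-score covariances, so only the own-variance terms attenuate.
True-score variance = [8.2²·0.84 + 20.1²·0.71 + 5.3²·0.82 + 10²·0.87] + 616.526 = 453.363 + 616.526 = 1069.89.
Reliability = 1069.89 / 1215.87 = 0.8799.

0.8799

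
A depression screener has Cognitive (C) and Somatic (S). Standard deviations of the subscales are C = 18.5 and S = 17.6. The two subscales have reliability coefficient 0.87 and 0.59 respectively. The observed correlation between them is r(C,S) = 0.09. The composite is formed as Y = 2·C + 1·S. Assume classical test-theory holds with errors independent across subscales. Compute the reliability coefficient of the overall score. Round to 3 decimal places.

0.830

Var(Y) = 2²·18.5² + 17.6² + 2·[2·18.5·17.6·0.09] = 1678.76 + 117.216 = 1795.98.
Because errors are independent across components, Cov(Tᵢ,Tⱼ) = Cov(Xᵢ,Xⱼ); the off-diagonal part of the true-score variance is the same as above.
True-score variance = [2²·18.5²·0.87 + 17.6²·0.59] + 117.216 = 1373.79 + 117.216 = 1491.
Reliability = 1491 / 1795.98 = 0.830.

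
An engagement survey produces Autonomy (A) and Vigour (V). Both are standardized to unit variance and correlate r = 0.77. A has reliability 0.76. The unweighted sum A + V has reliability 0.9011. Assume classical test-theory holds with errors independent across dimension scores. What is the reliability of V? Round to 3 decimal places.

0.890

Var(A+V) = 2 + 2·0.77 = 3.540.
True-score variance = ρ_A + ρ_V + 2·0.77, so 0.9011 = (0.76 + ρ_V + 1.54) / 3.540.
ρ_V = 0.9011·3.540 − 0.76 − 1.54 = 0.890.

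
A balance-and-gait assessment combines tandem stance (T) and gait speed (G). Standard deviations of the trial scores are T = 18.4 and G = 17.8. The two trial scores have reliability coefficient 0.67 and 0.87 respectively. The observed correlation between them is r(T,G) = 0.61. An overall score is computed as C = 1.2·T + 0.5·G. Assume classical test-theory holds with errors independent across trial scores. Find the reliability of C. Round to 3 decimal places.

0.788

Var(C) = 1.2²·18.4² + 0.5²·17.8² + 2·[0.6·18.4·17.8·0.61] = 566.736 + 239.745 = 806.481.
With uncorrelated errors the cross-covariances are all true-score covariance, so they carry over unchanged; only the diagonal terms shrink to ρᵢσᵢ².
True-score variance = [1.2²·18.4²·0.67 + 0.5²·17.8²·0.87] + 239.745 = 395.555 + 239.745 = 635.3.
Reliability = 635.3 / 806.481 = 0.788.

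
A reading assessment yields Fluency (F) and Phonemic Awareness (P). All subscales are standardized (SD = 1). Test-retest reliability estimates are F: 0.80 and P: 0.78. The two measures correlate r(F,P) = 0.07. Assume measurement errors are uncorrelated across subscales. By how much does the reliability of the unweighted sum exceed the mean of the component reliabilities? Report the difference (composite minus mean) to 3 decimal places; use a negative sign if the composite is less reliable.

0.014

Var(sum) = 2 + 0.14 = 2.14; true-score variance = 1.58 + 0.14 = 1.72; composite reliability = 0.8037.
Mean component reliability = 0.7900.
Difference = 0.8037 − 0.7900 = 0.014.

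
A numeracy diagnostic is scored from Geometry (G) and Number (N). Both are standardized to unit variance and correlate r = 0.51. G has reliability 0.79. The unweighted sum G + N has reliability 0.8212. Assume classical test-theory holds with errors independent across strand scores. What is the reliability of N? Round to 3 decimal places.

0.670

Var(G+N) = 2 + 2·0.51 = 3.020.
True-score variance = ρ_G + ρ_N + 2·0.51, so 0.8212 = (0.79 + ρ_N + 1.02) / 3.020.
ρ_N = 0.8212·3.020 − 0.79 − 1.02 = 0.670.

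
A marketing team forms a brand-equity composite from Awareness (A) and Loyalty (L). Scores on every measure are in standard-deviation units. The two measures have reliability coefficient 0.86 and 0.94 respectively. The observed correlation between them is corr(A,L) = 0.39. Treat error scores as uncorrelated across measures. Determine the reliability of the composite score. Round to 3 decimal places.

Var(A+L) = 2 + 2·[0.39] = 2 + 0.78 = 2.78.
Because errors are independent across components, Cov(Tᵢ,Tⱼ) = Cov(Xᵢ,Xⱼ); the off-diagonal part of the true-score variance is the same as above.
True-score variance = [0.86 + 0.94] + 0.78 = 1.8 + 0.78 = 2.58.
Reliability = 2.58 / 2.78 = 0.928.

0.928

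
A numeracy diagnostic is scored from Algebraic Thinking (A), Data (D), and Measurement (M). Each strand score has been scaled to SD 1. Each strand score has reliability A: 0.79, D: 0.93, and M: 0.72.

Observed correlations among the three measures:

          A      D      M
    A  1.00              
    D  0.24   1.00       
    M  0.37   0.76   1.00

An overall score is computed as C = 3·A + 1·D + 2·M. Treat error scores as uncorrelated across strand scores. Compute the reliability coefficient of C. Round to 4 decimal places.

0.8656

Var(C) = 3² + 1 + 2² + 2·[3·0.24 + 6·0.37 + 2·0.76] = 14 + 8.92 = 22.92.
Under uncorrelated errors the observed covariances equal the true-score covariances, so only the own-variance terms attenuate.
True-score variance = [3²·0.79 + 0.93 + 2²·0.72] + 8.92 = 10.92 + 8.92 = 19.84.
Reliability = 19.84 / 22.92 = 0.8656.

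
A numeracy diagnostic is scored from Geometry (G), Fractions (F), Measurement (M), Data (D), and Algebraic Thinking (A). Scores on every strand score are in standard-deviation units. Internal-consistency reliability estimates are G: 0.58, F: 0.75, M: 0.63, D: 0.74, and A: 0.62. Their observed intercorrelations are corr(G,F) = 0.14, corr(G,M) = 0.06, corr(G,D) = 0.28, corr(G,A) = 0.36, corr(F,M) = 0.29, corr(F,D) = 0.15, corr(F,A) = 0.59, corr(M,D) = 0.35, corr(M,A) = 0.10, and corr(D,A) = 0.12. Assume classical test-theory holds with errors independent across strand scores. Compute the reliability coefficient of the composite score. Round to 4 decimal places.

Var(G+F+M+D+A) = 5 + 2·[0.14 + 0.06 + 0.28 + 0.36 + 0.29 + 0.15 + 0.59 + 0.35 + 0.10 + 0.12] = 5 + 4.88 = 9.88.
With uncorrelated errors the cross-covariances are all true-score covariance, so they carry over unchanged; only the diagonal terms shrink to ρᵢσᵢ².
True-score variance = [0.58 + 0.75 + 0.63 + 0.74 + 0.62] + 4.88 = 3.32 + 4.88 = 8.2.
Reliability = 8.2 / 9.88 = 0.8300.

0.8300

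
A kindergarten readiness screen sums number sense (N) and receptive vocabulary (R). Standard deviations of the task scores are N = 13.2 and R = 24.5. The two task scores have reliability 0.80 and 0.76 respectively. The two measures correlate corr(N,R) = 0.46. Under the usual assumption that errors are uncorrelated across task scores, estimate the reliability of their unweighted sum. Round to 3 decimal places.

0.833

Var(N+R) = 13.2² + 24.5² + 2·[13.2·24.5·0.46] = 774.49 + 297.528 = 1072.02.
Because errors are independent across components, Cov(Tᵢ,Tⱼ) = Cov(Xᵢ,Xⱼ); the off-diagonal part of the true-score variance is the same as above.
True-score variance = [13.2²·0.80 + 24.5²·0.76] + 297.528 = 595.582 + 297.528 = 893.11.
Reliability = 893.11 / 1072.02 = 0.833.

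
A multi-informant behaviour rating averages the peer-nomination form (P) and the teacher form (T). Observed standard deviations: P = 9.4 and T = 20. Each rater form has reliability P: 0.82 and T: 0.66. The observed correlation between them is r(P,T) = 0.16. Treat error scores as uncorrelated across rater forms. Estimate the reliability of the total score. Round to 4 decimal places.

Var(P+T) = 9.4² + 20² + 2·[9.4·20·0.16] = 488.36 + 60.16 = 548.52.
Because errors are independent across components, Cov(Tᵢ,Tⱼ) = Cov(Xᵢ,Xⱼ); the off-diagonal part of the true-score variance is the same as above.
True-score variance = [9.4²·0.82 + 20²·0.66] + 60.16 = 336.455 + 60.16 = 396.615.
Reliability = 396.615 / 548.52 = 0.7231.

0.7231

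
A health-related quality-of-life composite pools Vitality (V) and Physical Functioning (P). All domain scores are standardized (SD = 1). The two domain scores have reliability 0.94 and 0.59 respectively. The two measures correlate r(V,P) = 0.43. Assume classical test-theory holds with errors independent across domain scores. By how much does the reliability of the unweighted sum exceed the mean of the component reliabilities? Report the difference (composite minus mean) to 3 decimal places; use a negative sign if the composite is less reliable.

Var(sum) = 2 + 0.86 = 2.86; true-score variance = 1.53 + 0.86 = 2.39; composite reliability = 0.8357.
Mean component reliability = 0.7650.
Difference = 0.8357 − 0.7650 = 0.071.

0.071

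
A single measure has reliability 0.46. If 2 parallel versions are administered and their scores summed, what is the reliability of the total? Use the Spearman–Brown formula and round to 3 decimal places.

ρ_k = kρ / (1 + (k−1)ρ) = 2·0.46 / (1 + 1·0.46) = 0.920 / 1.460 = 0.630.

0.630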